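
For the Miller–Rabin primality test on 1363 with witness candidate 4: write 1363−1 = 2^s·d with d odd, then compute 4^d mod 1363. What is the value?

1363 − 1 = 1362 = 2^1 · 681, so d = 681.
4^1 ≡ 4 (mod 1363)
4^2 ≡ 4^2 = 16 ≡ 16 (mod 1363)
4^4 ≡ 16^2 = 256 ≡ 256 (mod 1363)
4^8 ≡ 256^2 = 65536 ≡ 112 (mod 1363)
4^16 ≡ 112^2 = 12544 ≡ 277 (mod 1363)
4^32 ≡ 277^2 = 76729 ≡ 401 (mod 1363)
4^64 ≡ 401^2 = 160801 ≡ 1330 (mod 1363)
4^128 ≡ 1330^2 = 1768900 ≡ 1089 (mod 1363)
4^256 ≡ 1089^2 = 1185921 ≡ 111 (mod 1363)
4^512 ≡ 111^2 = 12321 ≡ 54 (mod 1363)
681 = 512 + 128 + 32 + 8 + 1 in binary powers of 2.
So 4^681 ≡ 54 · 1089 · 401 · 112 · 4 ≡ 361 (mod 1363).
Squaring chain: 361; never reaches −1, so base 4 is a Miller–Rabin witness that 1363 is composite.

361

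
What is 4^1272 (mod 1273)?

729

4^1 ≡ 4 (mod 1273)
4^2 ≡ 4^2 = 16 ≡ 16 (mod 1273)
4^4 ≡ 16^2 = 256 ≡ 256 (mod 1273)
4^8 ≡ 256^2 = 65536 ≡ 613 (mod 1273)
4^16 ≡ 613^2 = 375769 ≡ 234 (mod 1273)
4^32 ≡ 234^2 = 54756 ≡ 17 (mod 1273)
4^64 ≡ 17^2 = 289 ≡ 289 (mod 1273)
4^128 ≡ 289^2 = 83521 ≡ 776 (mod 1273)
4^256 ≡ 776^2 = 602176 ≡ 47 (mod 1273)
4^512 ≡ 47^2 = 2209 ≡ 936 (mod 1273)
4^1024 ≡ 936^2 = 876096 ≡ 272 (mod 1273)
1272 = 1024 + 128 + 64 + 32 + 16 + 8 in binary powers of 2.
So 4^1272 ≡ 272 · 776 · 289 · 17 · 234 · 613 ≡ 729 (mod 1273).
Since 729 ≠ 1, base 4 is a Fermat witness: 1273 is composite.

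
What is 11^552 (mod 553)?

302

11^1 ≡ 11 (mod 553)
11^2 ≡ 11^2 = 121 ≡ 121 (mod 553)
11^4 ≡ 121^2 = 14641 ≡ 263 (mod 553)
11^8 ≡ 263^2 = 69169 ≡ 44 (mod 553)
11^16 ≡ 44^2 = 1936 ≡ 277 (mod 553)
11^32 ≡ 277^2 = 76729 ≡ 415 (mod 553)
11^64 ≡ 415^2 = 172225 ≡ 242 (mod 553)
11^128 ≡ 242^2 = 58564 ≡ 499 (mod 553)
11^256 ≡ 499^2 = 249001 ≡ 151 (mod 553)
11^512 ≡ 151^2 = 22801 ≡ 128 (mod 553)
552 = 512 + 32 + 8 in binary powers of 2.
So 11^552 ≡ 128 · 415 · 44 ≡ 302 (mod 553).
Since 302 ≠ 1, base 11 is a Fermat witness: 553 is composite.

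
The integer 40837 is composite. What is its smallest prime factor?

97

40837 is odd.
Digit sum 22, not divisible by 3.
Ends in 7: not divisible by 5.
7: 40837 = 7·5833 + 6
11: 40837 = 11·3712 + 5
13: 40837 = 13·3141 + 4
17: 40837 = 17·2402 + 3
19: 40837 = 19·2149 + 6
23: 40837 = 23·1775 + 12
29: 40837 = 29·1408 + 5
31: 40837 = 31·1317 + 10
37: 40837 = 37·1103 + 26
41: 40837 = 41·996 + 1
43: 40837 = 43·949 + 30
47: 40837 = 47·868 + 41
53: 40837 = 53·770 + 27
59: 40837 = 59·692 + 9
61: 40837 = 61·669 + 28
67: 40837 = 67·609 + 34
71: 40837 = 71·575 + 12
73: 40837 = 73·559 + 30
79: 40837 = 79·516 + 73
83: 40837 = 83·492 + 1
89: 40837 = 89·458 + 75
97: 40837 = 97·421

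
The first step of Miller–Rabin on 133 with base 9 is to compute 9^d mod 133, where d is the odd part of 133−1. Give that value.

133 − 1 = 132 = 2^2 · 33, so d = 33.
9^1 ≡ 9 (mod 133)
9^2 ≡ 9^2 = 81 ≡ 81 (mod 133)
9^4 ≡ 81^2 = 6561 ≡ 44 (mod 133)
9^8 ≡ 44^2 = 1936 ≡ 74 (mod 133)
9^16 ≡ 74^2 = 5476 ≡ 23 (mod 133)
9^32 ≡ 23^2 = 529 ≡ 130 (mod 133)
33 = 32 + 1 in binary powers of 2.
So 9^33 ≡ 130 · 9 ≡ 106 (mod 133).
Squaring chain: 106 → 64; never reaches −1, so base 9 is a Miller–Rabin witness that 133 is composite.

106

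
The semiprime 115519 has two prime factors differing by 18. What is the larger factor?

Since p = q + 18, we have 115519 = q(q + 18), so q² + 18q − 115519 = 0.
Discriminant: 18² + 4·115519 = 324 + 462076 = 462400; √462400 = 680.
q = (−18 + 680)/2 = 331, and p = q + 18 = 349.
Check: 331 · 349 = 115519.

349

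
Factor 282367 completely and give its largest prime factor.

97

282367 = 41 · 6887
6887 = 71 · 97
97 is prime.
So 282367 = 41 · 71 · 97; the largest prime factor is 97.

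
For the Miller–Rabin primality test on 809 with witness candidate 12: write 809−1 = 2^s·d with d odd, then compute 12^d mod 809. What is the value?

809 − 1 = 808 = 2^3 · 101, so d = 101.
12^1 ≡ 12 (mod 809)
12^2 ≡ 12^2 = 144 ≡ 144 (mod 809)
12^4 ≡ 144^2 = 20736 ≡ 511 (mod 809)
12^8 ≡ 511^2 = 261121 ≡ 623 (mod 809)
12^16 ≡ 623^2 = 388129 ≡ 618 (mod 809)
12^32 ≡ 618^2 = 381924 ≡ 76 (mod 809)
12^64 ≡ 76^2 = 5776 ≡ 113 (mod 809)
101 = 64 + 32 + 4 + 1 in binary powers of 2.
So 12^101 ≡ 113 · 76 · 511 · 12 ≡ 570 (mod 809).
Squaring chain: 570 → 491 → 808; reaches −1, so base 12 does not prove 809 composite.

570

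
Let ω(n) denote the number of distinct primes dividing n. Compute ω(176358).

6

176358 = 2 · 88179
88179 = 3 · 29393
29393 = 7 · 4199
4199 = 13 · 323
323 = 17 · 19
176358 = 2 · 3 · 7 · 13 · 17 · 19, which has 6 distinct prime factors.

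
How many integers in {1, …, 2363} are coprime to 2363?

Factor: 2363 = 17 · 139.
φ(2363) = (17−1) · (139−1) = 16 · 138 = 2208.

2208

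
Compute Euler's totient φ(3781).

Factor: 3781 = 19 · 199.
φ(3781) = (19−1) · (199−1) = 18 · 198 = 3564.

3564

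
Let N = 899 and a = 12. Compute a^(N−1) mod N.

231

12^1 ≡ 12 (mod 899)
12^2 ≡ 12^2 = 144 ≡ 144 (mod 899)
12^4 ≡ 144^2 = 20736 ≡ 59 (mod 899)
12^8 ≡ 59^2 = 3481 ≡ 784 (mod 899)
12^16 ≡ 784^2 = 614656 ≡ 639 (mod 899)
12^32 ≡ 639^2 = 408321 ≡ 175 (mod 899)
12^64 ≡ 175^2 = 30625 ≡ 59 (mod 899)
12^128 ≡ 59^2 = 3481 ≡ 784 (mod 899)
12^256 ≡ 784^2 = 614656 ≡ 639 (mod 899)
12^512 ≡ 639^2 = 408321 ≡ 175 (mod 899)
898 = 512 + 256 + 128 + 2 in binary powers of 2.
So 12^898 ≡ 175 · 639 · 784 · 144 ≡ 231 (mod 899).
Since 231 ≠ 1, base 12 is a Fermat witness: 899 is composite.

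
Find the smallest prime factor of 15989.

59

15989 is odd.
Digit sum 32, not divisible by 3.
Ends in 9: not divisible by 5.
7: 15989 = 7·2284 + 1
11: 15989 = 11·1453 + 6
13: 15989 = 13·1229 + 12
17: 15989 = 17·940 + 9
19: 15989 = 19·841 + 10
23: 15989 = 23·695 + 4
29: 15989 = 29·551 + 10
31: 15989 = 31·515 + 24
37: 15989 = 37·432 + 5
41: 15989 = 41·389 + 40
43: 15989 = 43·371 + 36
47: 15989 = 47·340 + 9
53: 15989 = 53·301 + 36
59: 15989 = 59·271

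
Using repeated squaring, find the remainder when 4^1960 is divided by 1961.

1561

4^1 ≡ 4 (mod 1961)
4^2 ≡ 4^2 = 16 ≡ 16 (mod 1961)
4^4 ≡ 16^2 = 256 ≡ 256 (mod 1961)
4^8 ≡ 256^2 = 65536 ≡ 823 (mod 1961)
4^16 ≡ 823^2 = 677329 ≡ 784 (mod 1961)
4^32 ≡ 784^2 = 614656 ≡ 863 (mod 1961)
4^64 ≡ 863^2 = 744769 ≡ 1550 (mod 1961)
4^128 ≡ 1550^2 = 2402500 ≡ 275 (mod 1961)
4^256 ≡ 275^2 = 75625 ≡ 1107 (mod 1961)
4^512 ≡ 1107^2 = 1225449 ≡ 1785 (mod 1961)
4^1024 ≡ 1785^2 = 3186225 ≡ 1561 (mod 1961)
1960 = 1024 + 512 + 256 + 128 + 32 + 8 in binary powers of 2.
So 4^1960 ≡ 1561 · 1785 · 1107 · 275 · 863 · 823 ≡ 1561 (mod 1961).
Since 1561 ≠ 1, base 4 is a Fermat witness: 1961 is composite.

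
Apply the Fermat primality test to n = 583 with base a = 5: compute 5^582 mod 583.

5^1 ≡ 5 (mod 583)
5^2 ≡ 5^2 = 25 ≡ 25 (mod 583)
5^4 ≡ 25^2 = 625 ≡ 42 (mod 583)
5^8 ≡ 42^2 = 1764 ≡ 15 (mod 583)
5^16 ≡ 15^2 = 225 ≡ 225 (mod 583)
5^32 ≡ 225^2 = 50625 ≡ 487 (mod 583)
5^64 ≡ 487^2 = 237169 ≡ 471 (mod 583)
5^128 ≡ 471^2 = 221841 ≡ 301 (mod 583)
5^256 ≡ 301^2 = 90601 ≡ 236 (mod 583)
5^512 ≡ 236^2 = 55696 ≡ 311 (mod 583)
582 = 512 + 64 + 4 + 2 in binary powers of 2.
So 5^582 ≡ 311 · 471 · 42 · 25 ≡ 322 (mod 583).
Since 322 ≠ 1, base 5 is a Fermat witness: 583 is composite.

322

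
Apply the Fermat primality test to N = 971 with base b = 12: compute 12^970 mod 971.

12^1 ≡ 12 (mod 971)
12^2 ≡ 12^2 = 144 ≡ 144 (mod 971)
12^4 ≡ 144^2 = 20736 ≡ 345 (mod 971)
12^8 ≡ 345^2 = 119025 ≡ 563 (mod 971)
12^16 ≡ 563^2 = 316969 ≡ 423 (mod 971)
12^32 ≡ 423^2 = 178929 ≡ 265 (mod 971)
12^64 ≡ 265^2 = 70225 ≡ 313 (mod 971)
12^128 ≡ 313^2 = 97969 ≡ 869 (mod 971)
12^256 ≡ 869^2 = 755161 ≡ 694 (mod 971)
12^512 ≡ 694^2 = 481636 ≡ 20 (mod 971)
970 = 512 + 256 + 128 + 64 + 8 + 2 in binary powers of 2.
So 12^970 ≡ 20 · 694 · 869 · 313 · 563 · 144 ≡ 1 (mod 971).
Since the result is 1, base 12 gives no evidence that 971 is composite.

1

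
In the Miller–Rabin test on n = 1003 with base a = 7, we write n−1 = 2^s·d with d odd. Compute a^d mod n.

1003 − 1 = 1002 = 2^1 · 501, so d = 501.
7^1 ≡ 7 (mod 1003)
7^2 ≡ 7^2 = 49 ≡ 49 (mod 1003)
7^4 ≡ 49^2 = 2401 ≡ 395 (mod 1003)
7^8 ≡ 395^2 = 156025 ≡ 560 (mod 1003)
7^16 ≡ 560^2 = 313600 ≡ 664 (mod 1003)
7^32 ≡ 664^2 = 440896 ≡ 579 (mod 1003)
7^64 ≡ 579^2 = 335241 ≡ 239 (mod 1003)
7^128 ≡ 239^2 = 57121 ≡ 953 (mod 1003)
7^256 ≡ 953^2 = 908209 ≡ 494 (mod 1003)
501 = 256 + 128 + 64 + 32 + 16 + 4 + 1 in binary powers of 2.
So 7^501 ≡ 494 · 953 · 239 · 579 · 664 · 395 · 7 ≡ 147 (mod 1003).
Squaring chain: 147; never reaches −1, so base 7 is a Miller–Rabin witness that 1003 is composite.

147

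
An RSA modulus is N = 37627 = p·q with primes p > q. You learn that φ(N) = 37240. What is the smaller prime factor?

191

φ(n) = (p−1)(q−1) = n − (p+q) + 1, so p + q = 37627 − 37240 + 1 = 388.
p and q are the roots of t² − 388t + 37627 = 0.
Discriminant: 388² − 4·37627 = 150544 − 150508 = 36; √36 = 6.
q = (388 − 6)/2 = 191, p = (388 + 6)/2 = 197.
Check: 191 · 197 = 37627.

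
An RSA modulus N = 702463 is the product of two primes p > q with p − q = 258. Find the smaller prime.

719

Since p = q + 258, we have 702463 = q(q + 258), so q² + 258q − 702463 = 0.
Discriminant: 258² + 4·702463 = 66564 + 2809852 = 2876416; √2876416 = 1696.
q = (−258 + 1696)/2 = 719, and p = q + 258 = 977.
Check: 719 · 977 = 702463.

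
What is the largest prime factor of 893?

893 = 19 · 47
47 is prime.
So 893 = 19 · 47; the largest prime factor is 47.

47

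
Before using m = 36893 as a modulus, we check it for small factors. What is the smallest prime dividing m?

36893 is odd.
Digit sum 29, not divisible by 3.
Ends in 3: not divisible by 5.
7: 36893 = 7·5270 + 3
11: 36893 = 11·3353 + 10
13: 36893 = 13·2837 + 12
17: 36893 = 17·2170 + 3
19: 36893 = 19·1941 + 14
23: 36893 = 23·1604 + 1
29: 36893 = 29·1272 + 5
31: 36893 = 31·1190 + 3
37: 36893 = 37·997 + 4
41: 36893 = 41·899 + 34
43: 36893 = 43·857 + 42
47: 36893 = 47·784 + 45
53: 36893 = 53·696 + 5
59: 36893 = 59·625 + 18
61: 36893 = 61·604 + 49
67: 36893 = 67·550 + 43
71: 36893 = 71·519 + 44
73: 36893 = 73·505 + 28
79: 36893 = 79·467

79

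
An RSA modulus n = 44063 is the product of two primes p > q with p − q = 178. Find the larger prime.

Since p = q + 178, we have 44063 = q(q + 178), so q² + 178q − 44063 = 0.
Discriminant: 178² + 4·44063 = 31684 + 176252 = 207936; √207936 = 456.
q = (−178 + 456)/2 = 139, and p = q + 178 = 317.
Check: 139 · 317 = 44063.

317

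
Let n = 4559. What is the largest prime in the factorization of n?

4559 = 47 · 97
97 is prime.
So 4559 = 47 · 97; the largest prime factor is 97.

97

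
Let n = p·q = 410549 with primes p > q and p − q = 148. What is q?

Since p = q + 148, we have 410549 = q(q + 148), so q² + 148q − 410549 = 0.
Discriminant: 148² + 4·410549 = 21904 + 1642196 = 1664100; √1664100 = 1290.
q = (−148 + 1290)/2 = 571, and p = q + 148 = 719.
Check: 571 · 719 = 410549.

571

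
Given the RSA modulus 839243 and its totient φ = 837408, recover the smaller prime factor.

φ(n) = (p−1)(q−1) = n − (p+q) + 1, so p + q = 839243 − 837408 + 1 = 1836.
p and q are the roots of t² − 1836t + 839243 = 0.
Discriminant: 1836² − 4·839243 = 3370896 − 3356972 = 13924; √13924 = 118.
q = (1836 − 118)/2 = 859, p = (1836 + 118)/2 = 977.
Check: 859 · 977 = 839243.

859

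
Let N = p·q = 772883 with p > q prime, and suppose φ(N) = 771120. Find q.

φ(n) = (p−1)(q−1) = n − (p+q) + 1, so p + q = 772883 − 771120 + 1 = 1764.
p and q are the roots of t² − 1764t + 772883 = 0.
Discriminant: 1764² − 4·772883 = 3111696 − 3091532 = 20164; √20164 = 142.
q = (1764 − 142)/2 = 811, p = (1764 + 142)/2 = 953.
Check: 811 · 953 = 772883.

811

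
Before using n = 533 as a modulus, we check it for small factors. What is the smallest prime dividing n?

533 is odd.
Digit sum 11, not divisible by 3.
Ends in 3: not divisible by 5.
7: 533 = 7·76 + 1
11: 533 = 11·48 + 5
13: 533 = 13·41

13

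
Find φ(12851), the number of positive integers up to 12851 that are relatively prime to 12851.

Factor: 12851 = 71 · 181.
φ(12851) = (71−1) · (181−1) = 70 · 180 = 12600.

12600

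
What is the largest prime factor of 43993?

41

43993 = 29 · 1517
1517 = 37 · 41
41 is prime.
So 43993 = 29 · 37 · 41; the largest prime factor is 41.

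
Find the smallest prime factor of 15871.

59

15871 is odd.
Digit sum 22, not divisible by 3.
Ends in 1: not divisible by 5.
7: 15871 = 7·2267 + 2
11: 15871 = 11·1442 + 9
13: 15871 = 13·1220 + 11
17: 15871 = 17·933 + 10
19: 15871 = 19·835 + 6
23: 15871 = 23·690 + 1
29: 15871 = 29·547 + 8
31: 15871 = 31·511 + 30
37: 15871 = 37·428 + 35
41: 15871 = 41·387 + 4
43: 15871 = 43·369 + 4
47: 15871 = 47·337 + 32
53: 15871 = 53·299 + 24
59: 15871 = 59·269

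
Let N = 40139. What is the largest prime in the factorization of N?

89

40139 = 11 · 3649
3649 = 41 · 89
89 is prime.
So 40139 = 11 · 41 · 89; the largest prime factor is 89.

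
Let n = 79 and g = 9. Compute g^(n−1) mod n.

9^1 ≡ 9 (mod 79)
9^2 ≡ 9^2 = 81 ≡ 2 (mod 79)
9^4 ≡ 2^2 = 4 ≡ 4 (mod 79)
9^8 ≡ 4^2 = 16 ≡ 16 (mod 79)
9^16 ≡ 16^2 = 256 ≡ 19 (mod 79)
9^32 ≡ 19^2 = 361 ≡ 45 (mod 79)
9^64 ≡ 45^2 = 2025 ≡ 50 (mod 79)
78 = 64 + 8 + 4 + 2 in binary powers of 2.
So 9^78 ≡ 50 · 16 · 4 · 2 ≡ 1 (mod 79).
Since the result is 1, base 9 gives no evidence that 79 is composite.

1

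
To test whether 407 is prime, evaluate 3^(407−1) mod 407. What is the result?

3^1 ≡ 3 (mod 407)
3^2 ≡ 3^2 = 9 ≡ 9 (mod 407)
3^4 ≡ 9^2 = 81 ≡ 81 (mod 407)
3^8 ≡ 81^2 = 6561 ≡ 49 (mod 407)
3^16 ≡ 49^2 = 2401 ≡ 366 (mod 407)
3^32 ≡ 366^2 = 133956 ≡ 53 (mod 407)
3^64 ≡ 53^2 = 2809 ≡ 367 (mod 407)
3^128 ≡ 367^2 = 134689 ≡ 379 (mod 407)
3^256 ≡ 379^2 = 143641 ≡ 377 (mod 407)
406 = 256 + 128 + 16 + 4 + 2 in binary powers of 2.
So 3^406 ≡ 377 · 379 · 366 · 81 · 9 ≡ 256 (mod 407).
Since 256 ≠ 1, base 3 is a Fermat witness: 407 is composite.

256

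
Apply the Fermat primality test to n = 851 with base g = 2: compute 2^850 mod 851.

2^1 ≡ 2 (mod 851)
2^2 ≡ 2^2 = 4 ≡ 4 (mod 851)
2^4 ≡ 4^2 = 16 ≡ 16 (mod 851)
2^8 ≡ 16^2 = 256 ≡ 256 (mod 851)
2^16 ≡ 256^2 = 65536 ≡ 9 (mod 851)
2^32 ≡ 9^2 = 81 ≡ 81 (mod 851)
2^64 ≡ 81^2 = 6561 ≡ 604 (mod 851)
2^128 ≡ 604^2 = 364816 ≡ 588 (mod 851)
2^256 ≡ 588^2 = 345744 ≡ 238 (mod 851)
2^512 ≡ 238^2 = 56644 ≡ 478 (mod 851)
850 = 512 + 256 + 64 + 16 + 2 in binary powers of 2.
So 2^850 ≡ 478 · 238 · 604 · 9 · 4 ≡ 169 (mod 851).
Since 169 ≠ 1, base 2 is a Fermat witness: 851 is composite.

169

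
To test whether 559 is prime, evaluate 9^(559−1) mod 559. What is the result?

9^1 ≡ 9 (mod 559)
9^2 ≡ 9^2 = 81 ≡ 81 (mod 559)
9^4 ≡ 81^2 = 6561 ≡ 412 (mod 559)
9^8 ≡ 412^2 = 169744 ≡ 367 (mod 559)
9^16 ≡ 367^2 = 134689 ≡ 529 (mod 559)
9^32 ≡ 529^2 = 279841 ≡ 341 (mod 559)
9^64 ≡ 341^2 = 116281 ≡ 9 (mod 559)
9^128 ≡ 9^2 = 81 ≡ 81 (mod 559)
9^256 ≡ 81^2 = 6561 ≡ 412 (mod 559)
9^512 ≡ 412^2 = 169744 ≡ 367 (mod 559)
558 = 512 + 32 + 8 + 4 + 2 in binary powers of 2.
So 9^558 ≡ 367 · 341 · 367 · 412 · 81 ≡ 274 (mod 559).
Since 274 ≠ 1, base 9 is a Fermat witness: 559 is composite.

274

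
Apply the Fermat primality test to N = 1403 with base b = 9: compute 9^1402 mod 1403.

9^1 ≡ 9 (mod 1403)
9^2 ≡ 9^2 = 81 ≡ 81 (mod 1403)
9^4 ≡ 81^2 = 6561 ≡ 949 (mod 1403)
9^8 ≡ 949^2 = 900601 ≡ 1278 (mod 1403)
9^16 ≡ 1278^2 = 1633284 ≡ 192 (mod 1403)
9^32 ≡ 192^2 = 36864 ≡ 386 (mod 1403)
9^64 ≡ 386^2 = 148996 ≡ 278 (mod 1403)
9^128 ≡ 278^2 = 77284 ≡ 119 (mod 1403)
9^256 ≡ 119^2 = 14161 ≡ 131 (mod 1403)
9^512 ≡ 131^2 = 17161 ≡ 325 (mod 1403)
9^1024 ≡ 325^2 = 105625 ≡ 400 (mod 1403)
1402 = 1024 + 256 + 64 + 32 + 16 + 8 + 2 in binary powers of 2.
So 9^1402 ≡ 400 · 131 · 278 · 386 · 192 · 1278 · 81 ≡ 813 (mod 1403).
Since 813 ≠ 1, base 9 is a Fermat witness: 1403 is composite.

813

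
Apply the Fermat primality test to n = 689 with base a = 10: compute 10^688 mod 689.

16

10^1 ≡ 10 (mod 689)
10^2 ≡ 10^2 = 100 ≡ 100 (mod 689)
10^4 ≡ 100^2 = 10000 ≡ 354 (mod 689)
10^8 ≡ 354^2 = 125316 ≡ 607 (mod 689)
10^16 ≡ 607^2 = 368449 ≡ 523 (mod 689)
10^32 ≡ 523^2 = 273529 ≡ 685 (mod 689)
10^64 ≡ 685^2 = 469225 ≡ 16 (mod 689)
10^128 ≡ 16^2 = 256 ≡ 256 (mod 689)
10^256 ≡ 256^2 = 65536 ≡ 81 (mod 689)
10^512 ≡ 81^2 = 6561 ≡ 360 (mod 689)
688 = 512 + 128 + 32 + 16 in binary powers of 2.
So 10^688 ≡ 360 · 256 · 685 · 523 ≡ 16 (mod 689).
Since 16 ≠ 1, base 10 is a Fermat witness: 689 is composite.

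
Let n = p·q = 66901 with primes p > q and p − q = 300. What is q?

149

Since p = q + 300, we have 66901 = q(q + 300), so q² + 300q − 66901 = 0.
Discriminant: 300² + 4·66901 = 90000 + 267604 = 357604; √357604 = 598.
q = (−300 + 598)/2 = 149, and p = q + 300 = 449.
Check: 149 · 449 = 66901.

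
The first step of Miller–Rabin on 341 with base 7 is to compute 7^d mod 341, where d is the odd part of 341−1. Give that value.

341 − 1 = 340 = 2^2 · 85, so d = 85.
7^1 ≡ 7 (mod 341)
7^2 ≡ 7^2 = 49 ≡ 49 (mod 341)
7^4 ≡ 49^2 = 2401 ≡ 14 (mod 341)
7^8 ≡ 14^2 = 196 ≡ 196 (mod 341)
7^16 ≡ 196^2 = 38416 ≡ 224 (mod 341)
7^32 ≡ 224^2 = 50176 ≡ 49 (mod 341)
7^64 ≡ 49^2 = 2401 ≡ 14 (mod 341)
85 = 64 + 16 + 4 + 1 in binary powers of 2.
So 7^85 ≡ 14 · 224 · 14 · 7 ≡ 87 (mod 341).
Squaring chain: 87 → 67; never reaches −1, so base 7 is a Miller–Rabin witness that 341 is composite.

87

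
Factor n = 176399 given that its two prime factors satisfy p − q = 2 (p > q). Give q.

Since p = q + 2, we have 176399 = q(q + 2), so q² + 2q − 176399 = 0.
Discriminant: 2² + 4·176399 = 4 + 705596 = 705600; √705600 = 840.
q = (−2 + 840)/2 = 419, and p = q + 2 = 421.
Check: 419 · 421 = 176399.

419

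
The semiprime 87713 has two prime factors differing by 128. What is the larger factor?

Since p = q + 128, we have 87713 = q(q + 128), so q² + 128q − 87713 = 0.
Discriminant: 128² + 4·87713 = 16384 + 350852 = 367236; √367236 = 606.
q = (−128 + 606)/2 = 239, and p = q + 128 = 367.
Check: 239 · 367 = 87713.

367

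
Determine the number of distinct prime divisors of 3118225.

3118225 = 5^2 · 124729
124729 = 11 · 11339
11339 = 17 · 667
667 = 23 · 29
3118225 = 5^2 · 11 · 17 · 23 · 29, which has 5 distinct prime factors.

5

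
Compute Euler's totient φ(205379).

201898

Factor: 205379 = 59^3.
φ(205379) = 59^2·(59−1) = 201898.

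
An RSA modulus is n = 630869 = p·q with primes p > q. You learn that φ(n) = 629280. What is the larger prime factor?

φ(n) = (p−1)(q−1) = n − (p+q) + 1, so p + q = 630869 − 629280 + 1 = 1590.
p and q are the roots of t² − 1590t + 630869 = 0.
Discriminant: 1590² − 4·630869 = 2528100 − 2523476 = 4624; √4624 = 68.
q = (1590 − 68)/2 = 761, p = (1590 + 68)/2 = 829.
Check: 761 · 829 = 630869.

829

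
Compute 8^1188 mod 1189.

836

8^1 ≡ 8 (mod 1189)
8^2 ≡ 8^2 = 64 ≡ 64 (mod 1189)
8^4 ≡ 64^2 = 4096 ≡ 529 (mod 1189)
8^8 ≡ 529^2 = 279841 ≡ 426 (mod 1189)
8^16 ≡ 426^2 = 181476 ≡ 748 (mod 1189)
8^32 ≡ 748^2 = 559504 ≡ 674 (mod 1189)
8^64 ≡ 674^2 = 454276 ≡ 78 (mod 1189)
8^128 ≡ 78^2 = 6084 ≡ 139 (mod 1189)
8^256 ≡ 139^2 = 19321 ≡ 297 (mod 1189)
8^512 ≡ 297^2 = 88209 ≡ 223 (mod 1189)
8^1024 ≡ 223^2 = 49729 ≡ 980 (mod 1189)
1188 = 1024 + 128 + 32 + 4 in binary powers of 2.
So 8^1188 ≡ 980 · 139 · 674 · 529 ≡ 836 (mod 1189).
Since 836 ≠ 1, base 8 is a Fermat witness: 1189 is composite.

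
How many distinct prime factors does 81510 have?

6

81510 = 2 · 40755
40755 = 3 · 13585
13585 = 5 · 2717
2717 = 11 · 247
247 = 13 · 19
81510 = 2 · 3 · 5 · 11 · 13 · 19, which has 6 distinct prime factors.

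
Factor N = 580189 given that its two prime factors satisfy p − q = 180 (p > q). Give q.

Since p = q + 180, we have 580189 = q(q + 180), so q² + 180q − 580189 = 0.
Discriminant: 180² + 4·580189 = 32400 + 2320756 = 2353156; √2353156 = 1534.
q = (−180 + 1534)/2 = 677, and p = q + 180 = 857.
Check: 677 · 857 = 580189.

677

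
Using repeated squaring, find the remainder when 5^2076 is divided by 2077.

1489

5^1 ≡ 5 (mod 2077)
5^2 ≡ 5^2 = 25 ≡ 25 (mod 2077)
5^4 ≡ 25^2 = 625 ≡ 625 (mod 2077)
5^8 ≡ 625^2 = 390625 ≡ 149 (mod 2077)
5^16 ≡ 149^2 = 22201 ≡ 1431 (mod 2077)
5^32 ≡ 1431^2 = 2047761 ≡ 1916 (mod 2077)
5^64 ≡ 1916^2 = 3671056 ≡ 997 (mod 2077)
5^128 ≡ 997^2 = 994009 ≡ 1203 (mod 2077)
5^256 ≡ 1203^2 = 1447209 ≡ 1617 (mod 2077)
5^512 ≡ 1617^2 = 2614689 ≡ 1823 (mod 2077)
5^1024 ≡ 1823^2 = 3323329 ≡ 129 (mod 2077)
5^2048 ≡ 129^2 = 16641 ≡ 25 (mod 2077)
2076 = 2048 + 16 + 8 + 4 in binary powers of 2.
So 5^2076 ≡ 25 · 1431 · 149 · 625 ≡ 1489 (mod 2077).
Since 1489 ≠ 1, base 5 is a Fermat witness: 2077 is composite.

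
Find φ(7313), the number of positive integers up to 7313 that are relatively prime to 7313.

7140

Factor: 7313 = 71 · 103.
φ(7313) = (71−1) · (103−1) = 70 · 102 = 7140.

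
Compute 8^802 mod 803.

8^1 ≡ 8 (mod 803)
8^2 ≡ 8^2 = 64 ≡ 64 (mod 803)
8^4 ≡ 64^2 = 4096 ≡ 81 (mod 803)
8^8 ≡ 81^2 = 6561 ≡ 137 (mod 803)
8^16 ≡ 137^2 = 18769 ≡ 300 (mod 803)
8^32 ≡ 300^2 = 90000 ≡ 64 (mod 803)
8^64 ≡ 64^2 = 4096 ≡ 81 (mod 803)
8^128 ≡ 81^2 = 6561 ≡ 137 (mod 803)
8^256 ≡ 137^2 = 18769 ≡ 300 (mod 803)
8^512 ≡ 300^2 = 90000 ≡ 64 (mod 803)
802 = 512 + 256 + 32 + 2 in binary powers of 2.
So 8^802 ≡ 64 · 300 · 64 · 64 ≡ 592 (mod 803).
Since 592 ≠ 1, base 8 is a Fermat witness: 803 is composite.

592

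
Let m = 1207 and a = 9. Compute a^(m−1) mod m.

9^1 ≡ 9 (mod 1207)
9^2 ≡ 9^2 = 81 ≡ 81 (mod 1207)
9^4 ≡ 81^2 = 6561 ≡ 526 (mod 1207)
9^8 ≡ 526^2 = 276676 ≡ 273 (mod 1207)
9^16 ≡ 273^2 = 74529 ≡ 902 (mod 1207)
9^32 ≡ 902^2 = 813604 ≡ 86 (mod 1207)
9^64 ≡ 86^2 = 7396 ≡ 154 (mod 1207)
9^128 ≡ 154^2 = 23716 ≡ 783 (mod 1207)
9^256 ≡ 783^2 = 613089 ≡ 1140 (mod 1207)
9^512 ≡ 1140^2 = 1299600 ≡ 868 (mod 1207)
9^1024 ≡ 868^2 = 753424 ≡ 256 (mod 1207)
1206 = 1024 + 128 + 32 + 16 + 4 + 2 in binary powers of 2.
So 9^1206 ≡ 256 · 783 · 86 · 902 · 526 · 81 ≡ 973 (mod 1207).
Since 973 ≠ 1, base 9 is a Fermat witness: 1207 is composite.

973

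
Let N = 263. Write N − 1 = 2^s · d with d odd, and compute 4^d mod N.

1

263 − 1 = 262 = 2^1 · 131, so d = 131.
4^1 ≡ 4 (mod 263)
4^2 ≡ 4^2 = 16 ≡ 16 (mod 263)
4^4 ≡ 16^2 = 256 ≡ 256 (mod 263)
4^8 ≡ 256^2 = 65536 ≡ 49 (mod 263)
4^16 ≡ 49^2 = 2401 ≡ 34 (mod 263)
4^32 ≡ 34^2 = 1156 ≡ 104 (mod 263)
4^64 ≡ 104^2 = 10816 ≡ 33 (mod 263)
4^128 ≡ 33^2 = 1089 ≡ 37 (mod 263)
131 = 128 + 2 + 1 in binary powers of 2.
So 4^131 ≡ 37 · 16 · 4 ≡ 1 (mod 263).
Since 4^d ≡ 1 (mod 263), base 4 does not prove 263 composite.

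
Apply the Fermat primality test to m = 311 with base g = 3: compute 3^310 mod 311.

3^1 ≡ 3 (mod 311)
3^2 ≡ 3^2 = 9 ≡ 9 (mod 311)
3^4 ≡ 9^2 = 81 ≡ 81 (mod 311)
3^8 ≡ 81^2 = 6561 ≡ 30 (mod 311)
3^16 ≡ 30^2 = 900 ≡ 278 (mod 311)
3^32 ≡ 278^2 = 77284 ≡ 156 (mod 311)
3^64 ≡ 156^2 = 24336 ≡ 78 (mod 311)
3^128 ≡ 78^2 = 6084 ≡ 175 (mod 311)
3^256 ≡ 175^2 = 30625 ≡ 147 (mod 311)
310 = 256 + 32 + 16 + 4 + 2 in binary powers of 2.
So 3^310 ≡ 147 · 156 · 278 · 81 · 9 ≡ 1 (mod 311).
Since the result is 1, base 3 gives no evidence that 311 is composite.

1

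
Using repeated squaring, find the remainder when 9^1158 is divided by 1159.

9^1 ≡ 9 (mod 1159)
9^2 ≡ 9^2 = 81 ≡ 81 (mod 1159)
9^4 ≡ 81^2 = 6561 ≡ 766 (mod 1159)
9^8 ≡ 766^2 = 586756 ≡ 302 (mod 1159)
9^16 ≡ 302^2 = 91204 ≡ 802 (mod 1159)
9^32 ≡ 802^2 = 643204 ≡ 1118 (mod 1159)
9^64 ≡ 1118^2 = 1249924 ≡ 522 (mod 1159)
9^128 ≡ 522^2 = 272484 ≡ 119 (mod 1159)
9^256 ≡ 119^2 = 14161 ≡ 253 (mod 1159)
9^512 ≡ 253^2 = 64009 ≡ 264 (mod 1159)
9^1024 ≡ 264^2 = 69696 ≡ 156 (mod 1159)
1158 = 1024 + 128 + 4 + 2 in binary powers of 2.
So 9^1158 ≡ 156 · 119 · 766 · 81 ≡ 790 (mod 1159).
Since 790 ≠ 1, base 9 is a Fermat witness: 1159 is composite.

790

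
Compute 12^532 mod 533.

66

12^1 ≡ 12 (mod 533)
12^2 ≡ 12^2 = 144 ≡ 144 (mod 533)
12^4 ≡ 144^2 = 20736 ≡ 482 (mod 533)
12^8 ≡ 482^2 = 232324 ≡ 469 (mod 533)
12^16 ≡ 469^2 = 219961 ≡ 365 (mod 533)
12^32 ≡ 365^2 = 133225 ≡ 508 (mod 533)
12^64 ≡ 508^2 = 258064 ≡ 92 (mod 533)
12^128 ≡ 92^2 = 8464 ≡ 469 (mod 533)
12^256 ≡ 469^2 = 219961 ≡ 365 (mod 533)
12^512 ≡ 365^2 = 133225 ≡ 508 (mod 533)
532 = 512 + 16 + 4 in binary powers of 2.
So 12^532 ≡ 508 · 365 · 482 ≡ 66 (mod 533).
Since 66 ≠ 1, base 12 is a Fermat witness: 533 is composite.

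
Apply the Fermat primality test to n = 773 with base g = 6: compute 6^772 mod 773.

6^1 ≡ 6 (mod 773)
6^2 ≡ 6^2 = 36 ≡ 36 (mod 773)
6^4 ≡ 36^2 = 1296 ≡ 523 (mod 773)
6^8 ≡ 523^2 = 273529 ≡ 660 (mod 773)
6^16 ≡ 660^2 = 435600 ≡ 401 (mod 773)
6^32 ≡ 401^2 = 160801 ≡ 17 (mod 773)
6^64 ≡ 17^2 = 289 ≡ 289 (mod 773)
6^128 ≡ 289^2 = 83521 ≡ 37 (mod 773)
6^256 ≡ 37^2 = 1369 ≡ 596 (mod 773)
6^512 ≡ 596^2 = 355216 ≡ 409 (mod 773)
772 = 512 + 256 + 4 in binary powers of 2.
So 6^772 ≡ 409 · 596 · 523 ≡ 1 (mod 773).
Since the result is 1, base 6 gives no evidence that 773 is composite.

1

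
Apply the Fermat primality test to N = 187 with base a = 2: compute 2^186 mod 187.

2^1 ≡ 2 (mod 187)
2^2 ≡ 2^2 = 4 ≡ 4 (mod 187)
2^4 ≡ 4^2 = 16 ≡ 16 (mod 187)
2^8 ≡ 16^2 = 256 ≡ 69 (mod 187)
2^16 ≡ 69^2 = 4761 ≡ 86 (mod 187)
2^32 ≡ 86^2 = 7396 ≡ 103 (mod 187)
2^64 ≡ 103^2 = 10609 ≡ 137 (mod 187)
2^128 ≡ 137^2 = 18769 ≡ 69 (mod 187)
186 = 128 + 32 + 16 + 8 + 2 in binary powers of 2.
So 2^186 ≡ 69 · 103 · 86 · 69 · 4 ≡ 174 (mod 187).
Since 174 ≠ 1, base 2 is a Fermat witness: 187 is composite.

174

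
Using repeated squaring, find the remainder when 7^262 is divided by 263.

7^1 ≡ 7 (mod 263)
7^2 ≡ 7^2 = 49 ≡ 49 (mod 263)
7^4 ≡ 49^2 = 2401 ≡ 34 (mod 263)
7^8 ≡ 34^2 = 1156 ≡ 104 (mod 263)
7^16 ≡ 104^2 = 10816 ≡ 33 (mod 263)
7^32 ≡ 33^2 = 1089 ≡ 37 (mod 263)
7^64 ≡ 37^2 = 1369 ≡ 54 (mod 263)
7^128 ≡ 54^2 = 2916 ≡ 23 (mod 263)
7^256 ≡ 23^2 = 529 ≡ 3 (mod 263)
262 = 256 + 4 + 2 in binary powers of 2.
So 7^262 ≡ 3 · 34 · 49 ≡ 1 (mod 263).
Since the result is 1, base 7 gives no evidence that 263 is composite.

1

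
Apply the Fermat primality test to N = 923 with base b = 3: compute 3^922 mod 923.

432

3^1 ≡ 3 (mod 923)
3^2 ≡ 3^2 = 9 ≡ 9 (mod 923)
3^4 ≡ 9^2 = 81 ≡ 81 (mod 923)
3^8 ≡ 81^2 = 6561 ≡ 100 (mod 923)
3^16 ≡ 100^2 = 10000 ≡ 770 (mod 923)
3^32 ≡ 770^2 = 592900 ≡ 334 (mod 923)
3^64 ≡ 334^2 = 111556 ≡ 796 (mod 923)
3^128 ≡ 796^2 = 633616 ≡ 438 (mod 923)
3^256 ≡ 438^2 = 191844 ≡ 783 (mod 923)
3^512 ≡ 783^2 = 613089 ≡ 217 (mod 923)
922 = 512 + 256 + 128 + 16 + 8 + 2 in binary powers of 2.
So 3^922 ≡ 217 · 783 · 438 · 770 · 100 · 9 ≡ 432 (mod 923).
Since 432 ≠ 1, base 3 is a Fermat witness: 923 is composite.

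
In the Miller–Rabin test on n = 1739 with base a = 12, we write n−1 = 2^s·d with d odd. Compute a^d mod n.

1635

1739 − 1 = 1738 = 2^1 · 869, so d = 869.
12^1 ≡ 12 (mod 1739)
12^2 ≡ 12^2 = 144 ≡ 144 (mod 1739)
12^4 ≡ 144^2 = 20736 ≡ 1607 (mod 1739)
12^8 ≡ 1607^2 = 2582449 ≡ 34 (mod 1739)
12^16 ≡ 34^2 = 1156 ≡ 1156 (mod 1739)
12^32 ≡ 1156^2 = 1336336 ≡ 784 (mod 1739)
12^64 ≡ 784^2 = 614656 ≡ 789 (mod 1739)
12^128 ≡ 789^2 = 622521 ≡ 1698 (mod 1739)
12^256 ≡ 1698^2 = 2883204 ≡ 1681 (mod 1739)
12^512 ≡ 1681^2 = 2825761 ≡ 1625 (mod 1739)
869 = 512 + 256 + 64 + 32 + 4 + 1 in binary powers of 2.
So 12^869 ≡ 1625 · 1681 · 789 · 784 · 1607 · 12 ≡ 1635 (mod 1739).
Squaring chain: 1635; never reaches −1, so base 12 is a Miller–Rabin witness that 1739 is composite.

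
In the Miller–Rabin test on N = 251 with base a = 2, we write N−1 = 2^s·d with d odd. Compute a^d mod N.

250

251 − 1 = 250 = 2^1 · 125, so d = 125.
2^1 ≡ 2 (mod 251)
2^2 ≡ 2^2 = 4 ≡ 4 (mod 251)
2^4 ≡ 4^2 = 16 ≡ 16 (mod 251)
2^8 ≡ 16^2 = 256 ≡ 5 (mod 251)
2^16 ≡ 5^2 = 25 ≡ 25 (mod 251)
2^32 ≡ 25^2 = 625 ≡ 123 (mod 251)
2^64 ≡ 123^2 = 15129 ≡ 69 (mod 251)
125 = 64 + 32 + 16 + 8 + 4 + 1 in binary powers of 2.
So 2^125 ≡ 69 · 123 · 25 · 5 · 16 · 2 ≡ 250 (mod 251).
Since 2^d ≡ 250 (mod 251), base 2 does not prove 251 composite.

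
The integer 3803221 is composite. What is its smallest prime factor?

43

3803221 is odd.
Digit sum 19, not divisible by 3.
Ends in 1: not divisible by 5.
7: 3803221 = 7·543317 + 2
11: 3803221 = 11·345747 + 4
13: 3803221 = 13·292555 + 6
17: 3803221 = 17·223718 + 15
19: 3803221 = 19·200169 + 10
23: 3803221 = 23·165357 + 10
29: 3803221 = 29·131145 + 16
31: 3803221 = 31·122684 + 17
37: 3803221 = 37·102789 + 28
41: 3803221 = 41·92761 + 20
43: 3803221 = 43·88447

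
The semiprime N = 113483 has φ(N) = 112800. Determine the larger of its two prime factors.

401

φ(n) = (p−1)(q−1) = n − (p+q) + 1, so p + q = 113483 − 112800 + 1 = 684.
p and q are the roots of t² − 684t + 113483 = 0.
Discriminant: 684² − 4·113483 = 467856 − 453932 = 13924; √13924 = 118.
q = (684 − 118)/2 = 283, p = (684 + 118)/2 = 401.
Check: 283 · 401 = 113483.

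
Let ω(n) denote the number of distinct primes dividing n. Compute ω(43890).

43890 = 2 · 21945
21945 = 3 · 7315
7315 = 5 · 1463
1463 = 7 · 209
209 = 11 · 19
43890 = 2 · 3 · 5 · 7 · 11 · 19, which has 6 distinct prime factors.

6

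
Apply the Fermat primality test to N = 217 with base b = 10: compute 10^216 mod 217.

10^1 ≡ 10 (mod 217)
10^2 ≡ 10^2 = 100 ≡ 100 (mod 217)
10^4 ≡ 100^2 = 10000 ≡ 18 (mod 217)
10^8 ≡ 18^2 = 324 ≡ 107 (mod 217)
10^16 ≡ 107^2 = 11449 ≡ 165 (mod 217)
10^32 ≡ 165^2 = 27225 ≡ 100 (mod 217)
10^64 ≡ 100^2 = 10000 ≡ 18 (mod 217)
10^128 ≡ 18^2 = 324 ≡ 107 (mod 217)
216 = 128 + 64 + 16 + 8 in binary powers of 2.
So 10^216 ≡ 107 · 18 · 165 · 107 ≡ 64 (mod 217).
Since 64 ≠ 1, base 10 is a Fermat witness: 217 is composite.

64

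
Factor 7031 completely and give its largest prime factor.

7031 = 79 · 89
89 is prime.
So 7031 = 79 · 89; the largest prime factor is 89.

89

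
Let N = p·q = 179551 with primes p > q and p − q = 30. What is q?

409

Since p = q + 30, we have 179551 = q(q + 30), so q² + 30q − 179551 = 0.
Discriminant: 30² + 4·179551 = 900 + 718204 = 719104; √719104 = 848.
q = (−30 + 848)/2 = 409, and p = q + 30 = 439.
Check: 409 · 439 = 179551.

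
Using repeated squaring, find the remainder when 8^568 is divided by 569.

8^1 ≡ 8 (mod 569)
8^2 ≡ 8^2 = 64 ≡ 64 (mod 569)
8^4 ≡ 64^2 = 4096 ≡ 113 (mod 569)
8^8 ≡ 113^2 = 12769 ≡ 251 (mod 569)
8^16 ≡ 251^2 = 63001 ≡ 411 (mod 569)
8^32 ≡ 411^2 = 168921 ≡ 497 (mod 569)
8^64 ≡ 497^2 = 247009 ≡ 63 (mod 569)
8^128 ≡ 63^2 = 3969 ≡ 555 (mod 569)
8^256 ≡ 555^2 = 308025 ≡ 196 (mod 569)
8^512 ≡ 196^2 = 38416 ≡ 293 (mod 569)
568 = 512 + 32 + 16 + 8 in binary powers of 2.
So 8^568 ≡ 293 · 497 · 411 · 251 ≡ 1 (mod 569).
Since the result is 1, base 8 gives no evidence that 569 is composite.

1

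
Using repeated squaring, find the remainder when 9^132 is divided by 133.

106

9^1 ≡ 9 (mod 133)
9^2 ≡ 9^2 = 81 ≡ 81 (mod 133)
9^4 ≡ 81^2 = 6561 ≡ 44 (mod 133)
9^8 ≡ 44^2 = 1936 ≡ 74 (mod 133)
9^16 ≡ 74^2 = 5476 ≡ 23 (mod 133)
9^32 ≡ 23^2 = 529 ≡ 130 (mod 133)
9^64 ≡ 130^2 = 16900 ≡ 9 (mod 133)
9^128 ≡ 9^2 = 81 ≡ 81 (mod 133)
132 = 128 + 4 in binary powers of 2.
So 9^132 ≡ 81 · 44 ≡ 106 (mod 133).
Since 106 ≠ 1, base 9 is a Fermat witness: 133 is composite.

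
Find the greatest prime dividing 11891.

11891 = 11 · 1081
1081 = 23 · 47
47 is prime.
So 11891 = 11 · 23 · 47; the largest prime factor is 47.

47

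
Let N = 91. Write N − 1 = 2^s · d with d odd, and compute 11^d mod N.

91 − 1 = 90 = 2^1 · 45, so d = 45.
11^1 ≡ 11 (mod 91)
11^2 ≡ 11^2 = 121 ≡ 30 (mod 91)
11^4 ≡ 30^2 = 900 ≡ 81 (mod 91)
11^8 ≡ 81^2 = 6561 ≡ 9 (mod 91)
11^16 ≡ 9^2 = 81 ≡ 81 (mod 91)
11^32 ≡ 81^2 = 6561 ≡ 9 (mod 91)
45 = 32 + 8 + 4 + 1 in binary powers of 2.
So 11^45 ≡ 9 · 9 · 81 · 11 ≡ 8 (mod 91).
Squaring chain: 8; never reaches −1, so base 11 is a Miller–Rabin witness that 91 is composite.

8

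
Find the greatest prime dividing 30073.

30073 = 17 · 1769
1769 = 29 · 61
61 is prime.
So 30073 = 17 · 29 · 61; the largest prime factor is 61.

61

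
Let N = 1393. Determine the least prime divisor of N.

1393 is odd.
Digit sum 16, not divisible by 3.
Ends in 3: not divisible by 5.
7: 1393 = 7·199

7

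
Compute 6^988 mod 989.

522

6^1 ≡ 6 (mod 989)
6^2 ≡ 6^2 = 36 ≡ 36 (mod 989)
6^4 ≡ 36^2 = 1296 ≡ 307 (mod 989)
6^8 ≡ 307^2 = 94249 ≡ 294 (mod 989)
6^16 ≡ 294^2 = 86436 ≡ 393 (mod 989)
6^32 ≡ 393^2 = 154449 ≡ 165 (mod 989)
6^64 ≡ 165^2 = 27225 ≡ 522 (mod 989)
6^128 ≡ 522^2 = 272484 ≡ 509 (mod 989)
6^256 ≡ 509^2 = 259081 ≡ 952 (mod 989)
6^512 ≡ 952^2 = 906304 ≡ 380 (mod 989)
988 = 512 + 256 + 128 + 64 + 16 + 8 + 4 in binary powers of 2.
So 6^988 ≡ 380 · 952 · 509 · 522 · 393 · 294 · 307 ≡ 522 (mod 989).
Since 522 ≠ 1, base 6 is a Fermat witness: 989 is composite.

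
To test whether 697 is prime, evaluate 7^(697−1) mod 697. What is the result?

16

7^1 ≡ 7 (mod 697)
7^2 ≡ 7^2 = 49 ≡ 49 (mod 697)
7^4 ≡ 49^2 = 2401 ≡ 310 (mod 697)
7^8 ≡ 310^2 = 96100 ≡ 611 (mod 697)
7^16 ≡ 611^2 = 373321 ≡ 426 (mod 697)
7^32 ≡ 426^2 = 181476 ≡ 256 (mod 697)
7^64 ≡ 256^2 = 65536 ≡ 18 (mod 697)
7^128 ≡ 18^2 = 324 ≡ 324 (mod 697)
7^256 ≡ 324^2 = 104976 ≡ 426 (mod 697)
7^512 ≡ 426^2 = 181476 ≡ 256 (mod 697)
696 = 512 + 128 + 32 + 16 + 8 in binary powers of 2.
So 7^696 ≡ 256 · 324 · 256 · 426 · 611 ≡ 16 (mod 697).
Since 16 ≠ 1, base 7 is a Fermat witness: 697 is composite.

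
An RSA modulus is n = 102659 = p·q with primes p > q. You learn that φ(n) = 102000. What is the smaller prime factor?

φ(n) = (p−1)(q−1) = n − (p+q) + 1, so p + q = 102659 − 102000 + 1 = 660.
p and q are the roots of t² − 660t + 102659 = 0.
Discriminant: 660² − 4·102659 = 435600 − 410636 = 24964; √24964 = 158.
q = (660 − 158)/2 = 251, p = (660 + 158)/2 = 409.
Check: 251 · 409 = 102659.

251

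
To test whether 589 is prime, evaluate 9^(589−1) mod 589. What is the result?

9^1 ≡ 9 (mod 589)
9^2 ≡ 9^2 = 81 ≡ 81 (mod 589)
9^4 ≡ 81^2 = 6561 ≡ 82 (mod 589)
9^8 ≡ 82^2 = 6724 ≡ 245 (mod 589)
9^16 ≡ 245^2 = 60025 ≡ 536 (mod 589)
9^32 ≡ 536^2 = 287296 ≡ 453 (mod 589)
9^64 ≡ 453^2 = 205209 ≡ 237 (mod 589)
9^128 ≡ 237^2 = 56169 ≡ 214 (mod 589)
9^256 ≡ 214^2 = 45796 ≡ 443 (mod 589)
9^512 ≡ 443^2 = 196249 ≡ 112 (mod 589)
588 = 512 + 64 + 8 + 4 in binary powers of 2.
So 9^588 ≡ 112 · 237 · 245 · 82 ≡ 140 (mod 589).
Since 140 ≠ 1, base 9 is a Fermat witness: 589 is composite.

140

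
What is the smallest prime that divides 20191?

61

20191 is odd.
Digit sum 13, not divisible by 3.
Ends in 1: not divisible by 5.
7: 20191 = 7·2884 + 3
11: 20191 = 11·1835 + 6
13: 20191 = 13·1553 + 2
17: 20191 = 17·1187 + 12
19: 20191 = 19·1062 + 13
23: 20191 = 23·877 + 20
29: 20191 = 29·696 + 7
31: 20191 = 31·651 + 10
37: 20191 = 37·545 + 26
41: 20191 = 41·492 + 19
43: 20191 = 43·469 + 24
47: 20191 = 47·429 + 28
53: 20191 = 53·380 + 51
59: 20191 = 59·342 + 13
61: 20191 = 61·331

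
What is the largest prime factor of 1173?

23

1173 = 3 · 391
391 = 17 · 23
23 is prime.
So 1173 = 3 · 17 · 23; the largest prime factor is 23.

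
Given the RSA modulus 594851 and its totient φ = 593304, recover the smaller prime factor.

709

φ(n) = (p−1)(q−1) = n − (p+q) + 1, so p + q = 594851 − 593304 + 1 = 1548.
p and q are the roots of t² − 1548t + 594851 = 0.
Discriminant: 1548² − 4·594851 = 2396304 − 2379404 = 16900; √16900 = 130.
q = (1548 − 130)/2 = 709, p = (1548 + 130)/2 = 839.
Check: 709 · 839 = 594851.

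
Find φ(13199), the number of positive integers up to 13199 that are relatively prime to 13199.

12936

Factor: 13199 = 67 · 197.
φ(13199) = (67−1) · (197−1) = 66 · 196 = 12936.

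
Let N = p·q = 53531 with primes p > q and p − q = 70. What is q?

Since p = q + 70, we have 53531 = q(q + 70), so q² + 70q − 53531 = 0.
Discriminant: 70² + 4·53531 = 4900 + 214124 = 219024; √219024 = 468.
q = (−70 + 468)/2 = 199, and p = q + 70 = 269.
Check: 199 · 269 = 53531.

199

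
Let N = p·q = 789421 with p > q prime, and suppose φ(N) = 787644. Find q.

φ(n) = (p−1)(q−1) = n − (p+q) + 1, so p + q = 789421 − 787644 + 1 = 1778.
p and q are the roots of t² − 1778t + 789421 = 0.
Discriminant: 1778² − 4·789421 = 3161284 − 3157684 = 3600; √3600 = 60.
q = (1778 − 60)/2 = 859, p = (1778 + 60)/2 = 919.
Check: 859 · 919 = 789421.

859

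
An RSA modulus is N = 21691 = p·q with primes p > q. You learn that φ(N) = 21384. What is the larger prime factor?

199

φ(n) = (p−1)(q−1) = n − (p+q) + 1, so p + q = 21691 − 21384 + 1 = 308.
p and q are the roots of t² − 308t + 21691 = 0.
Discriminant: 308² − 4·21691 = 94864 − 86764 = 8100; √8100 = 90.
q = (308 − 90)/2 = 109, p = (308 + 90)/2 = 199.
Check: 109 · 199 = 21691.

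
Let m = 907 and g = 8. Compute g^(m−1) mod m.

1

8^1 ≡ 8 (mod 907)
8^2 ≡ 8^2 = 64 ≡ 64 (mod 907)
8^4 ≡ 64^2 = 4096 ≡ 468 (mod 907)
8^8 ≡ 468^2 = 219024 ≡ 437 (mod 907)
8^16 ≡ 437^2 = 190969 ≡ 499 (mod 907)
8^32 ≡ 499^2 = 249001 ≡ 483 (mod 907)
8^64 ≡ 483^2 = 233289 ≡ 190 (mod 907)
8^128 ≡ 190^2 = 36100 ≡ 727 (mod 907)
8^256 ≡ 727^2 = 528529 ≡ 655 (mod 907)
8^512 ≡ 655^2 = 429025 ≡ 14 (mod 907)
906 = 512 + 256 + 128 + 8 + 2 in binary powers of 2.
So 8^906 ≡ 14 · 655 · 727 · 437 · 64 ≡ 1 (mod 907).
Since the result is 1, base 8 gives no evidence that 907 is composite.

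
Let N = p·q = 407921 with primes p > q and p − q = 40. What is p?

659

Since p = q + 40, we have 407921 = q(q + 40), so q² + 40q − 407921 = 0.
Discriminant: 40² + 4·407921 = 1600 + 1631684 = 1633284; √1633284 = 1278.
q = (−40 + 1278)/2 = 619, and p = q + 40 = 659.
Check: 619 · 659 = 407921.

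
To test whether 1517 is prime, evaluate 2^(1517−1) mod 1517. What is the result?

756

2^1 ≡ 2 (mod 1517)
2^2 ≡ 2^2 = 4 ≡ 4 (mod 1517)
2^4 ≡ 4^2 = 16 ≡ 16 (mod 1517)
2^8 ≡ 16^2 = 256 ≡ 256 (mod 1517)
2^16 ≡ 256^2 = 65536 ≡ 305 (mod 1517)
2^32 ≡ 305^2 = 93025 ≡ 488 (mod 1517)
2^64 ≡ 488^2 = 238144 ≡ 1492 (mod 1517)
2^128 ≡ 1492^2 = 2226064 ≡ 625 (mod 1517)
2^256 ≡ 625^2 = 390625 ≡ 756 (mod 1517)
2^512 ≡ 756^2 = 571536 ≡ 1144 (mod 1517)
2^1024 ≡ 1144^2 = 1308736 ≡ 1082 (mod 1517)
1516 = 1024 + 256 + 128 + 64 + 32 + 8 + 4 in binary powers of 2.
So 2^1516 ≡ 1082 · 756 · 625 · 1492 · 488 · 256 · 16 ≡ 756 (mod 1517).
Since 756 ≠ 1, base 2 is a Fermat witness: 1517 is composite.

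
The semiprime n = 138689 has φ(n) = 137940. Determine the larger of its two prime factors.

419

φ(n) = (p−1)(q−1) = n − (p+q) + 1, so p + q = 138689 − 137940 + 1 = 750.
p and q are the roots of t² − 750t + 138689 = 0.
Discriminant: 750² − 4·138689 = 562500 − 554756 = 7744; √7744 = 88.
q = (750 − 88)/2 = 331, p = (750 + 88)/2 = 419.
Check: 331 · 419 = 138689.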